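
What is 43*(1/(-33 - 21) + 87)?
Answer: 201971/54 ≈ 3740.2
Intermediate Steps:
43*(1/(-33 - 21) + 87) = 43*(1/(-54) + 87) = 43*(-1/54 + 87) = 43*(4697/54) = 201971/54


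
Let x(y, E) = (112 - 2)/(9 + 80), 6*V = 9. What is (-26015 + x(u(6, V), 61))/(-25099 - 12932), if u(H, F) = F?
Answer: 2315225/3384759 ≈ 0.68401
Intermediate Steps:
V = 3/2 (V = (⅙)*9 = 3/2 ≈ 1.5000)
x(y, E) = 110/89
(-26015 + x(u(6, V), 61))/(-25099 - 12932) = (-26015 + 110/89)/(-25099 - 12932) = -2315225/89/(-38031) = -2315225/89*(-1/38031) = 2315225/3384759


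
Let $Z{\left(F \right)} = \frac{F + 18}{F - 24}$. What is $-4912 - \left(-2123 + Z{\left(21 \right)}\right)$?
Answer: $-2776$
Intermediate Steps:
$Z{\left(F \right)} = \frac{18 + F}{-24 + F}$ ($Z{\left(F \right)} = \frac{18 + F}{F - 24} = \frac{18 + F}{-24 + F}$)
$-4912 - \left(-2123 + Z{\left(21 \right)}\right) = -4912 + \left(2123 - \frac{18 + 21}{-24 + 21}\right) = -4912 + \left(2123 - \frac{1}{-3} \cdot 39\right) = -4912 + \left(2123 - \left(- \frac{1}{3}\right) 39\right) = -4912 + \left(2123 - -13\right) = -4912 + \left(2123 + 13\right) = -4912 + 2136 = -2776$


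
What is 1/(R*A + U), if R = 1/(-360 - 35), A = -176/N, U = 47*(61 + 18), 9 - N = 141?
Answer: 1185/4399901 ≈ 0.00026932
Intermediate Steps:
N = -132 (N = 9 - 1*141 = 9 - 141 = -132)
U = 3713 (U = 47*79 = 3713)
A = 4/3 (A = -176/(-132) = -176*(-1/132) = 4/3 ≈ 1.3333)
R = -1/395 (R = 1/(-395) = -1/395 ≈ -0.0025316)
1/(R*A + U) = 1/(-1/395*4/3 + 3713) = 1/(-4/1185 + 3713) = 1/(4399901/1185) = 1185/4399901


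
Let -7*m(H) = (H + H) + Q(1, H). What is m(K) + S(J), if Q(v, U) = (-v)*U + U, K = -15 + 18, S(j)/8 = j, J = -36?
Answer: -2022/7 ≈ -288.86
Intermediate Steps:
S(j) = 8*j
K = 3
Q(v, U) = U - U*v (Q(v, U) = -U*v + U = U - U*v)
m(H) = -2*H/7 (m(H) = -((H + H) + H*(1 - 1*1))/7 = -(2*H + H*(1 - 1))/7 = -(2*H + H*0)/7 = -(2*H + 0)/7 = -2*H/7)
m(K) + S(J) = -2/7*3 + 8*(-36) = -6/7 - 288 = -2022/7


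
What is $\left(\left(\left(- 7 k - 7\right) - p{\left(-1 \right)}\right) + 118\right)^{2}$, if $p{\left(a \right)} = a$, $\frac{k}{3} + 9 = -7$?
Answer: $200704$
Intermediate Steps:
$k = -48$ ($k = -27 + 3 \left(-7\right) = -27 - 21 = -48$)
$\left(\left(\left(- 7 k - 7\right) - p{\left(-1 \right)}\right) + 118\right)^{2} = \left(\left(\left(\left(-7\right) \left(-48\right) - 7\right) - -1\right) + 118\right)^{2} = \left(\left(\left(336 - 7\right) + 1\right) + 118\right)^{2} = \left(\left(329 + 1\right) + 118\right)^{2} = \left(330 + 118\right)^{2} = 448^{2} = 200704$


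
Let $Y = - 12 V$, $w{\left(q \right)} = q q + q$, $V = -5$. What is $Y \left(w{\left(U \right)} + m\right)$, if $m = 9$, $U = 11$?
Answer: $8460$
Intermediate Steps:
$w{\left(q \right)} = q + q^{2}$ ($w{\left(q \right)} = q^{2} + q = q + q^{2}$)
$Y = 60$ ($Y = \left(-12\right) \left(-5\right) = 60$)
$Y \left(w{\left(U \right)} + m\right) = 60 \left(11 \left(1 + 11\right) + 9\right) = 60 \left(11 \cdot 12 + 9\right) = 60 \left(132 + 9\right) = 60 \cdot 141 = 8460$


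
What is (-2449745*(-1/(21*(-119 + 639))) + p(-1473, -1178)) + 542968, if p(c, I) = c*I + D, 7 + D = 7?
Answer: 4975995757/2184 ≈ 2.2784e+6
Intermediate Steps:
D = 0 (D = -7 + 7 = 0)
p(c, I) = I*c (p(c, I) = c*I + 0 = I*c + 0 = I*c)
(-2449745*(-1/(21*(-119 + 639))) + p(-1473, -1178)) + 542968 = (-2449745*(-1/(21*(-119 + 639))) - 1178*(-1473)) + 542968 = (-2449745/(520*(-21)) + 1735194) + 542968 = (-2449745/(-10920) + 1735194) + 542968 = (-2449745*(-1/10920) + 1735194) + 542968 = (489949/2184 + 1735194) + 542968 = 3790153645/2184 + 542968 = 4975995757/2184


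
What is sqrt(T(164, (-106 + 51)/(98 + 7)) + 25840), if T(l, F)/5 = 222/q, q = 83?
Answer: sqrt(178103890)/83 ≈ 160.79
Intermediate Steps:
T(l, F) = 1110/83 (T(l, F) = 5*(222/83) = 1110/83)
sqrt(T(164, (-106 + 51)/(98 + 7)) + 25840) = sqrt(1110/83 + 25840) = sqrt(2145830/83) = sqrt(178103890)/83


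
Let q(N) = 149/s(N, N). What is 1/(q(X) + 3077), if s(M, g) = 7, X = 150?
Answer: 7/21688 ≈ 0.00032276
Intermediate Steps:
q(N) = 149/7
1/(q(X) + 3077) = 1/(149/7 + 3077) = 1/(21688/7) = 7/21688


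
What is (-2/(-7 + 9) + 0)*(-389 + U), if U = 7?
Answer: 382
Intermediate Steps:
(-2/(-7 + 9) + 0)*(-389 + U) = (-2/(-7 + 9) + 0)*(-389 + 7) = (-2/2 + 0)*(-382) = ((1/2)*(-2) + 0)*(-382) = (-1 + 0)*(-382) = -1*(-382) = 382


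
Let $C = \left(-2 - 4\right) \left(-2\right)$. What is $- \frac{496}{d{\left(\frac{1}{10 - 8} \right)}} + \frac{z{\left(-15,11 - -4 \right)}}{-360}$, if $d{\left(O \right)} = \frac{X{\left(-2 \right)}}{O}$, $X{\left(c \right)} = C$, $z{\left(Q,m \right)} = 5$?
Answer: $- \frac{1489}{72} \approx -20.681$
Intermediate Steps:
$C = 12$ ($C = \left(-6\right) \left(-2\right) = 12$)
$X{\left(c \right)} = 12$
$d{\left(O \right)} = \frac{12}{O}$
$- \frac{496}{d{\left(\frac{1}{10 - 8} \right)}} + \frac{z{\left(-15,11 - -4 \right)}}{-360} = - \frac{496}{12 \frac{1}{\frac{1}{10 - 8}}} + \frac{5}{-360} = - \frac{496}{12 \frac{1}{\frac{1}{2}}} + 5 \left(- \frac{1}{360}\right) = - \frac{496}{12 \frac{1}{\frac{1}{2}}} - \frac{1}{72} = - \frac{496}{12 \cdot 2} - \frac{1}{72} = - \frac{496}{24} - \frac{1}{72} = \left(-496\right) \frac{1}{24} - \frac{1}{72} = - \frac{62}{3} - \frac{1}{72} = - \frac{1489}{72}$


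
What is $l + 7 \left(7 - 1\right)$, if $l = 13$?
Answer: $55$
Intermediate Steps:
$l + 7 \left(7 - 1\right) = 13 + 7 \left(7 - 1\right) = 13 + 7 \cdot 6 = 13 + 42 = 55$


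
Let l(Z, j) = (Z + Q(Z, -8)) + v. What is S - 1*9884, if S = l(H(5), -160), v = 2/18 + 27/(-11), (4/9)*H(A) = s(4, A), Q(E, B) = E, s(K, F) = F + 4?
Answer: -1949477/198 ≈ -9845.8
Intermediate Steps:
s(K, F) = 4 + F
H(A) = 9 + 9*A/4 (H(A) = 9*(4 + A)/4 = 9 + 9*A/4)
v = -232/99 (v = 2*(1/18) + 27*(-1/11) = ⅑ - 27/11 = -232/99 ≈ -2.3434)
l(Z, j) = -232/99 + 2*Z (l(Z, j) = (Z + Z) - 232/99 = 2*Z - 232/99 = -232/99 + 2*Z)
S = 7555/198 (S = -232/99 + 2*(9 + (9/4)*5) = -232/99 + 2*(9 + 45/4) = -232/99 + 2*(81/4) = -232/99 + 81/2 = 7555/198 ≈ 38.157)
S - 1*9884 = 7555/198 - 1*9884 = 7555/198 - 9884 = -1949477/198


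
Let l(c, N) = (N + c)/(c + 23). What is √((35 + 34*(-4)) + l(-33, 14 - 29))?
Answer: I*√2405/5 ≈ 9.8082*I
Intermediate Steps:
l(c, N) = (N + c)/(23 + c)
√((35 + 34*(-4)) + l(-33, 14 - 29)) = √((35 + 34*(-4)) + ((14 - 29) - 33)/(23 - 33)) = √((35 - 136) + (-15 - 33)/(-10)) = √(-101 - ⅒*(-48)) = √(-101 + 24/5) = √(-481/5) = I*√2405/5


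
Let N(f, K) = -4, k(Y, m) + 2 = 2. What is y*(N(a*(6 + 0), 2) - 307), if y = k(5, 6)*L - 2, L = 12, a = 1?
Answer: 622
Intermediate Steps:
k(Y, m) = 0 (k(Y, m) = -2 + 2 = 0)
y = -2 (y = 0*12 - 2 = 0 - 2 = -2)
y*(N(a*(6 + 0), 2) - 307) = -2*(-4 - 307) = -2*(-311) = 622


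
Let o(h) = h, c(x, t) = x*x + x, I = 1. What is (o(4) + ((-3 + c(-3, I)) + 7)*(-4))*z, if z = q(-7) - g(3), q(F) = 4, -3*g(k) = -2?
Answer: -120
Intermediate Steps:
g(k) = ⅔ (g(k) = -⅓*(-2) = ⅔)
c(x, t) = x + x² (c(x, t) = x² + x = x + x²)
z = 10/3 (z = 4 - 1*⅔ = 4 - ⅔ = 10/3 ≈ 3.3333)
(o(4) + ((-3 + c(-3, I)) + 7)*(-4))*z = (4 + ((-3 - 3*(1 - 3)) + 7)*(-4))*(10/3) = (4 + ((-3 - 3*(-2)) + 7)*(-4))*(10/3) = (4 + ((-3 + 6) + 7)*(-4))*(10/3) = (4 + (3 + 7)*(-4))*(10/3) = (4 + 10*(-4))*(10/3) = (4 - 40)*(10/3) = -36*10/3 = -120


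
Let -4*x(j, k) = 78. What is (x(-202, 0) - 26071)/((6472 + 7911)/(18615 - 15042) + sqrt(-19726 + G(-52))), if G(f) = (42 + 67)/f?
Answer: -69721744068054/13107236310097 + 666159813549*I*sqrt(13336193)/13107236310097 ≈ -5.3193 + 185.6*I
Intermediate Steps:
x(j, k) = -39/2 (x(j, k) = -1/4*78 = -39/2)
G(f) = 109/f
(x(-202, 0) - 26071)/((6472 + 7911)/(18615 - 15042) + sqrt(-19726 + G(-52))) = (-39/2 - 26071)/((6472 + 7911)/(18615 - 15042) + sqrt(-19726 + 109/(-52))) = -52181/(2*(14383/3573 + sqrt(-19726 + 109*(-1/52)))) = -52181/(2*(14383*(1/3573) + sqrt(-19726 - 109/52))) = -52181/(2*(14383/3573 + sqrt(-1025861/52))) = -52181/(2*(14383/3573 + I*sqrt(13336193)/26))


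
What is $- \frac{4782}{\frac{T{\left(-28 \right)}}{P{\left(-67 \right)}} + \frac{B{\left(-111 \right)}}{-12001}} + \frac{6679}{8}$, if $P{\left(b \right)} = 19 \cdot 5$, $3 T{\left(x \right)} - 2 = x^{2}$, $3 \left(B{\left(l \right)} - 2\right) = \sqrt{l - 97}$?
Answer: $- \frac{50185314556693}{55813488424} - \frac{974781225 i \sqrt{13}}{13953372106} \approx -899.16 - 0.25188 i$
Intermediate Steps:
$B{\left(l \right)} = 2 + \frac{\sqrt{-97 + l}}{3}$ ($B{\left(l \right)} = 2 + \frac{\sqrt{l - 97}}{3} = 2 + \frac{\sqrt{-97 + l}}{3}$)
$T{\left(x \right)} = \frac{2}{3} + \frac{x^{2}}{3}$
$P{\left(b \right)} = 95$
$- \frac{4782}{\frac{T{\left(-28 \right)}}{P{\left(-67 \right)}} + \frac{B{\left(-111 \right)}}{-12001}} + \frac{6679}{8} = - \frac{4782}{\frac{\frac{2}{3} + \frac{\left(-28\right)^{2}}{3}}{95} + \frac{2 + \frac{\sqrt{-97 - 111}}{3}}{-12001}} + \frac{6679}{8} = - \frac{4782}{\left(\frac{2}{3} + \frac{1}{3} \cdot 784\right) \frac{1}{95} + \left(2 + \frac{\sqrt{-208}}{3}\right) \left(- \frac{1}{12001}\right)} + 6679 \cdot \frac{1}{8} = - \frac{4782}{\left(\frac{2}{3} + \frac{784}{3}\right) \frac{1}{95} + \left(2 + \frac{4 i \sqrt{13}}{3}\right) \left(- \frac{1}{12001}\right)} + \frac{6679}{8} = - \frac{4782}{262 \cdot \frac{1}{95} + \left(2 + \frac{4 i \sqrt{13}}{3}\right) \left(- \frac{1}{12001}\right)} + \frac{6679}{8} = - \frac{4782}{\frac{262}{95} - \left(\frac{2}{12001} + \frac{4 i \sqrt{13}}{36003}\right)} + \frac{6679}{8} = - \frac{4782}{\frac{3144072}{1140095} - \frac{4 i \sqrt{13}}{36003}} + \frac{6679}{8} = \frac{6679}{8} - \frac{4782}{\frac{3144072}{1140095} - \frac{4 i \sqrt{13}}{36003}}$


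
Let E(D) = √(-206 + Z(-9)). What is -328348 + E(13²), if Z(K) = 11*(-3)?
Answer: -328348 + I*√239 ≈ -3.2835e+5 + 15.46*I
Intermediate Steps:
Z(K) = -33
E(D) = I*√239 (E(D) = √(-206 - 33) = √(-239) = I*√239)
-328348 + E(13²) = -328348 + I*√239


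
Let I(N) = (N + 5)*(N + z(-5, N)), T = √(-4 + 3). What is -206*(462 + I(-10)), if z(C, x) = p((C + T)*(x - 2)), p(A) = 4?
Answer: -101352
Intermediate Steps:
T = I (T = √(-1) = I ≈ 1.0*I)
z(C, x) = 4
I(N) = (4 + N)*(5 + N) (I(N) = (N + 5)*(N + 4) = (5 + N)*(4 + N) = (4 + N)*(5 + N))
-206*(462 + I(-10)) = -206*(462 + (20 + (-10)² + 9*(-10))) = -206*(462 + (20 + 100 - 90)) = -206*(462 + 30) = -206*492 = -101352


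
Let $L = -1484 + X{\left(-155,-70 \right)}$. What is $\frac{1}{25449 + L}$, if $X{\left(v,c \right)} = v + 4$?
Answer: $\frac{1}{23814} \approx 4.1992 \cdot 10^{-5}$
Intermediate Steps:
$X{\left(v,c \right)} = 4 + v$
$L = -1635$ ($L = -1484 + \left(4 - 155\right) = -1484 - 151 = -1635$)
$\frac{1}{25449 + L} = \frac{1}{25449 - 1635} = \frac{1}{23814}$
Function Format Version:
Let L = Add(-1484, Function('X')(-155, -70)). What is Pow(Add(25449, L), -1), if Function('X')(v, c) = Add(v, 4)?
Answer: Rational(1, 23814) ≈ 4.1992e-5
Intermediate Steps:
Function('X')(v, c) = Add(4, v)
L = -1635 (L = Add(-1484, Add(4, -155)) = Add(-1484, -151) = -1635)
Pow(Add(25449, L), -1) = Pow(Add(25449, -1635), -1) = Pow(23814, -1) = Rational(1, 23814)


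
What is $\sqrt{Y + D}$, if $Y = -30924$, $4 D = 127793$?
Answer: $\frac{\sqrt{4097}}{2} \approx 32.004$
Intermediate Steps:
$D = \frac{127793}{4}$ ($D = \frac{1}{4} \cdot 127793 = \frac{127793}{4} \approx 31948.0$)
$\sqrt{Y + D} = \sqrt{-30924 + \frac{127793}{4}} = \sqrt{\frac{4097}{4}} = \frac{\sqrt{4097}}{2}$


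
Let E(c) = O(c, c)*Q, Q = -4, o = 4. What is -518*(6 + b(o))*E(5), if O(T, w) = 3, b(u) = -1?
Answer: 31080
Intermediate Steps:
E(c) = -12 (E(c) = 3*(-4) = -12)
-518*(6 + b(o))*E(5) = -518*(6 - 1)*(-12) = -2590*(-12) = -518*(-60) = 31080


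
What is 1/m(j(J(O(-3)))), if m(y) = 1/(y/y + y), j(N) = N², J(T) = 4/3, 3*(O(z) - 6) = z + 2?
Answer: 25/9 ≈ 2.7778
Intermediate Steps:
O(z) = 20/3 + z/3 (O(z) = 6 + (z + 2)/3 = 6 + (2 + z)/3 = 6 + (⅔ + z/3) = 20/3 + z/3)
J(T) = 4/3 (J(T) = 4*(⅓) = 4/3)
m(y) = 1/(1 + y)
1/m(j(J(O(-3)))) = 1/(1/(1 + (4/3)²)) = 1/(1/(1 + 16/9)) = 1/(1/(25/9)) = 1/(9/25) = 25/9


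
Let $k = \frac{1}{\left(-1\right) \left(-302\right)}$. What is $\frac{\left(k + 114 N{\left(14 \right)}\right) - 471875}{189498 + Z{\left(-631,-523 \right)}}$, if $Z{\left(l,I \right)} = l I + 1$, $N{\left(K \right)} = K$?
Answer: $- \frac{142024257}{156892624} \approx -0.90523$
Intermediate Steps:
$Z{\left(l,I \right)} = 1 + I l$ ($Z{\left(l,I \right)} = I l + 1 = 1 + I l$)
$k = \frac{1}{302} \approx 0.0033113$
$\frac{\left(k + 114 N{\left(14 \right)}\right) - 471875}{189498 + Z{\left(-631,-523 \right)}} = \frac{\left(\frac{1}{302} + 114 \cdot 14\right) - 471875}{189498 + \left(1 - -330013\right)} = \frac{\left(\frac{1}{302} + 1596\right) - 471875}{189498 + \left(1 + 330013\right)} = \frac{\frac{481993}{302} - 471875}{189498 + 330014} = - \frac{142024257}{302 \cdot 519512} = \left(- \frac{142024257}{302}\right) \frac{1}{519512} = - \frac{142024257}{156892624}$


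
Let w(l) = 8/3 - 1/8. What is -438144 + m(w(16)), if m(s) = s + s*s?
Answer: -252365759/576 ≈ -4.3814e+5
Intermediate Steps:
w(l) = 61/24 (w(l) = 8*(⅓) - 1*⅛ = 8/3 - ⅛ = 61/24)
m(s) = s + s²
-438144 + m(w(16)) = -438144 + 61*(1 + 61/24)/24 = -438144 + (61/24)*(85/24) = -438144 + 5185/576 = -252365759/576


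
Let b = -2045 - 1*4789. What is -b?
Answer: 6834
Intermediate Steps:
b = -6834 (b = -2045 - 4789 = -6834)
-b = -1*(-6834) = 6834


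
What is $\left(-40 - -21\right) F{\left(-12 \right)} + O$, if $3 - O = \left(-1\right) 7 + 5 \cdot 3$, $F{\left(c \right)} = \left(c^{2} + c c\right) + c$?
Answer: $-5249$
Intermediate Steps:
$F{\left(c \right)} = c + 2 c^{2}$ ($F{\left(c \right)} = \left(c^{2} + c^{2}\right) + c = 2 c^{2} + c = c + 2 c^{2}$)
$O = -5$ ($O = 3 - \left(\left(-1\right) 7 + 5 \cdot 3\right) = 3 - \left(-7 + 15\right) = 3 - 8 = -5$)
$\left(-40 - -21\right) F{\left(-12 \right)} + O = \left(-40 - -21\right) \left(- 12 \left(1 + 2 \left(-12\right)\right)\right) - 5 = \left(-40 + 21\right) \left(- 12 \left(1 - 24\right)\right) - 5 = - 19 \left(\left(-12\right) \left(-23\right)\right) - 5 = \left(-19\right) 276 - 5 = -5244 - 5 = -5249$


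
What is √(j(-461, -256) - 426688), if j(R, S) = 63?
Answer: 5*I*√17065 ≈ 653.17*I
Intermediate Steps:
√(j(-461, -256) - 426688) = √(63 - 426688) = √(-426625) = 5*I*√17065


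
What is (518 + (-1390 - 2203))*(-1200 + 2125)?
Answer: -2844375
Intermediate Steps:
(518 + (-1390 - 2203))*(-1200 + 2125) = (518 - 3593)*925 = -3075*925 = -2844375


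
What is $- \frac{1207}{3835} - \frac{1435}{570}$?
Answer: $- \frac{1238243}{437190} \approx -2.8323$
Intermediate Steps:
$- \frac{1207}{3835} - \frac{1435}{570} = \left(-1207\right) \frac{1}{3835} - \frac{287}{114} = - \frac{1207}{3835} - \frac{287}{114} = - \frac{1238243}{437190}$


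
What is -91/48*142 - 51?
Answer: -7685/24 ≈ -320.21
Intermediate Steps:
-91/48*142 - 51 = -6461/24 - 51 = -7685/24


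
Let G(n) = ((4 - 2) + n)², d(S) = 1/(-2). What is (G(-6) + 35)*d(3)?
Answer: -51/2 ≈ -25.500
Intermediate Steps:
d(S) = -½
G(n) = (2 + n)²
(G(-6) + 35)*d(3) = ((2 - 6)² + 35)*(-½) = ((-4)² + 35)*(-½) = (16 + 35)*(-½) = 51*(-½) = -51/2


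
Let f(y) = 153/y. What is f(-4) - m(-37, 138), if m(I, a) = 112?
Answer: -601/4 ≈ -150.25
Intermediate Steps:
f(-4) - m(-37, 138) = 153/(-4) - 1*112 = 153*(-¼) - 112 = -153/4 - 112 = -601/4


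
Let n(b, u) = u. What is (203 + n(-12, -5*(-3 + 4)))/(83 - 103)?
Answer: -99/10 ≈ -9.9000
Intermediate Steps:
(203 + n(-12, -5*(-3 + 4)))/(83 - 103) = (203 - 5*(-3 + 4))/(83 - 103) = (203 - 5*1)/(-20) = (203 - 5)*(-1/20) = 198*(-1/20) = -99/10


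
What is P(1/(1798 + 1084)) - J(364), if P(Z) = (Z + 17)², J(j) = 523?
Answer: -1943488227/8305924 ≈ -233.99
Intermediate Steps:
P(Z) = (17 + Z)²
P(1/(1798 + 1084)) - J(364) = (17 + 1/(1798 + 1084))² - 1*523 = (17 + 1/2882)² - 523 = (48995/2882)² - 523 = 2400510025/8305924 - 523 = -1943488227/8305924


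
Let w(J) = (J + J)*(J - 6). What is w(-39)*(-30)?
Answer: -105300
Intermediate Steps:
w(J) = 2*J*(-6 + J) (w(J) = (2*J)*(-6 + J) = 2*J*(-6 + J))
w(-39)*(-30) = (2*(-39)*(-6 - 39))*(-30) = (2*(-39)*(-45))*(-30) = 3510*(-30) = -105300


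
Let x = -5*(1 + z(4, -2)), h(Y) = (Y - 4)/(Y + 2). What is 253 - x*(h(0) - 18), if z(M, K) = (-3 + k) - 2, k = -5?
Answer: 1153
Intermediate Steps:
z(M, K) = -10 (z(M, K) = (-3 - 5) - 2 = -8 - 2 = -10)
h(Y) = (-4 + Y)/(2 + Y)
x = 45 (x = -5*(1 - 10) = -5*(-9) = 45)
253 - x*(h(0) - 18) = 253 - 45*((-4 + 0)/(2 + 0) - 18) = 253 - 45*(-4/2 - 18) = 253 - 45*((½)*(-4) - 18) = 253 - 45*(-2 - 18) = 253 - 45*(-20) = 253 - 1*(-900) = 253 + 900 = 1153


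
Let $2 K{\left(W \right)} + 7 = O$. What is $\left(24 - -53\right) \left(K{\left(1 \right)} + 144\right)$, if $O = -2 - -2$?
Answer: $\frac{21637}{2} \approx 10819.0$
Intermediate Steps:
$O = 0$ ($O = -2 + 2 = 0$)
$K{\left(W \right)} = - \frac{7}{2}$ ($K{\left(W \right)} = - \frac{7}{2} + \frac{1}{2} \cdot 0 = - \frac{7}{2} + 0 = - \frac{7}{2}$)
$\left(24 - -53\right) \left(K{\left(1 \right)} + 144\right) = \left(24 - -53\right) \left(- \frac{7}{2} + 144\right) = \left(24 + 53\right) \frac{281}{2} = 77 \cdot \frac{281}{2} = \frac{21637}{2}$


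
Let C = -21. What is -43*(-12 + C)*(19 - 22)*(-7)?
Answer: 29799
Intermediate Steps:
-43*(-12 + C)*(19 - 22)*(-7) = -43*(-12 - 21)*(19 - 22)*(-7) = -(-1419)*(-3)*(-7) = -43*99*(-7) = -4257*(-7) = 29799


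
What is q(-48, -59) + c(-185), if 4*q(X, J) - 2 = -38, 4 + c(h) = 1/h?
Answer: -2406/185 ≈ -13.005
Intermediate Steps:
c(h) = -4 + 1/h
q(X, J) = -9 (q(X, J) = ½ + (¼)*(-38) = ½ - 19/2 = -9)
q(-48, -59) + c(-185) = -9 + (-4 + 1/(-185)) = -9 + (-4 - 1/185) = -9 - 741/185 = -2406/185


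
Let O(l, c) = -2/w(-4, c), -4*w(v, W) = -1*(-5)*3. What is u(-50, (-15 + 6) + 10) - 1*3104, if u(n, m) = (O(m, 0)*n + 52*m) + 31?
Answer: -9143/3 ≈ -3047.7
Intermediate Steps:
w(v, W) = -15/4 (w(v, W) = -(-1*(-5))*3/4 = -5*3/4 = -¼*15 = -15/4)
O(l, c) = 8/15 (O(l, c) = -2/(-15/4) = -2*(-4/15) = 8/15)
u(n, m) = 31 + 52*m + 8*n/15 (u(n, m) = (8*n/15 + 52*m) + 31 = (52*m + 8*n/15) + 31 = 31 + 52*m + 8*n/15)
u(-50, (-15 + 6) + 10) - 1*3104 = (31 + 52*((-15 + 6) + 10) + (8/15)*(-50)) - 1*3104 = (31 + 52*(-9 + 10) - 80/3) - 3104 = (31 + 52*1 - 80/3) - 3104 = (31 + 52 - 80/3) - 3104 = 169/3 - 3104 = -9143/3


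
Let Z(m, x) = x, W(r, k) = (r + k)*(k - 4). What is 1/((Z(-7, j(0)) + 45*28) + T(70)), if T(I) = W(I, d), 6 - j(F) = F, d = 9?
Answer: 1/1661 ≈ 0.00060205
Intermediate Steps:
j(F) = 6 - F
W(r, k) = (-4 + k)*(k + r) (W(r, k) = (k + r)*(-4 + k) = (-4 + k)*(k + r))
T(I) = 45 + 5*I (T(I) = 9**2 - 4*9 - 4*I + 9*I = 81 - 36 - 4*I + 9*I = 45 + 5*I)
1/((Z(-7, j(0)) + 45*28) + T(70)) = 1/(((6 - 1*0) + 45*28) + (45 + 5*70)) = 1/(((6 + 0) + 1260) + (45 + 350)) = 1/((6 + 1260) + 395) = 1/(1266 + 395) = 1/1661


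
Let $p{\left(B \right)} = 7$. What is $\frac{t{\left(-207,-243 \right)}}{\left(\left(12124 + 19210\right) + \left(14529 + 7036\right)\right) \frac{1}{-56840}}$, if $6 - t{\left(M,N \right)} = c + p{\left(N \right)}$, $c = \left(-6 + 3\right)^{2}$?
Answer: $\frac{81200}{7557} \approx 10.745$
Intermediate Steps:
$c = 9$ ($c = \left(-3\right)^{2} = 9$)
$t{\left(M,N \right)} = -10$ ($t{\left(M,N \right)} = 6 - \left(9 + 7\right) = 6 - 16 = -10$)
$\frac{t{\left(-207,-243 \right)}}{\left(\left(12124 + 19210\right) + \left(14529 + 7036\right)\right) \frac{1}{-56840}} = - \frac{10}{\left(\left(12124 + 19210\right) + \left(14529 + 7036\right)\right) \frac{1}{-56840}} = - \frac{10}{\left(31334 + 21565\right) \left(- \frac{1}{56840}\right)} = - \frac{10}{52899 \left(- \frac{1}{56840}\right)} = - \frac{10}{- \frac{7557}{8120}} = \left(-10\right) \left(- \frac{8120}{7557}\right) = \frac{81200}{7557}$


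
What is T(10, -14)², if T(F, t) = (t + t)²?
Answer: 614656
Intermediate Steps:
T(F, t) = 4*t² (T(F, t) = (2*t)² = 4*t²)
T(10, -14)² = (4*(-14)²)² = (4*196)² = 784² = 614656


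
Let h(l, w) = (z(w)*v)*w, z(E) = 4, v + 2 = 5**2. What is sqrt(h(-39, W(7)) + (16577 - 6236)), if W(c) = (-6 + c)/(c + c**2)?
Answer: sqrt(2027158)/14 ≈ 101.70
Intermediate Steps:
v = 23 (v = -2 + 5**2 = -2 + 25 = 23)
W(c) = (-6 + c)/(c + c**2)
h(l, w) = 92*w (h(l, w) = (4*23)*w = 92*w)
sqrt(h(-39, W(7)) + (16577 - 6236)) = sqrt(92*((-6 + 7)/(7*(1 + 7))) + (16577 - 6236)) = sqrt(92*((1/7)*1/8) + 10341) = sqrt(92*((1/7)*(1/8)*1) + 10341) = sqrt(92*(1/56) + 10341) = sqrt(23/14 + 10341) = sqrt(144797/14) = sqrt(2027158)/14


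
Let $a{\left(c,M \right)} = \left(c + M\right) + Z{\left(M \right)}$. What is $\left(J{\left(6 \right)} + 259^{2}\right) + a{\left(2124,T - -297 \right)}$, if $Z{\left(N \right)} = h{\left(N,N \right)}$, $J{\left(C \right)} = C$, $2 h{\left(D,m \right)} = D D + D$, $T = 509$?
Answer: $395238$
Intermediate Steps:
$h{\left(D,m \right)} = \frac{D}{2} + \frac{D^{2}}{2}$ ($h{\left(D,m \right)} = \frac{D D + D}{2} = \frac{D^{2} + D}{2} = \frac{D + D^{2}}{2} = \frac{D}{2} + \frac{D^{2}}{2}$)
$Z{\left(N \right)} = \frac{N \left(1 + N\right)}{2}$
$a{\left(c,M \right)} = M + c + \frac{M \left(1 + M\right)}{2}$ ($a{\left(c,M \right)} = \left(c + M\right) + \frac{M \left(1 + M\right)}{2} = \left(M + c\right) + \frac{M \left(1 + M\right)}{2} = M + c + \frac{M \left(1 + M\right)}{2}$)
$\left(J{\left(6 \right)} + 259^{2}\right) + a{\left(2124,T - -297 \right)} = \left(6 + 259^{2}\right) + \left(\left(509 - -297\right) + 2124 + \frac{\left(509 - -297\right) \left(1 + \left(509 - -297\right)\right)}{2}\right) = \left(6 + 67081\right) + \left(\left(509 + 297\right) + 2124 + \frac{\left(509 + 297\right) \left(1 + \left(509 + 297\right)\right)}{2}\right) = 67087 + \left(806 + 2124 + \frac{1}{2} \cdot 806 \left(1 + 806\right)\right) = 67087 + \left(806 + 2124 + \frac{1}{2} \cdot 806 \cdot 807\right) = 67087 + \left(806 + 2124 + 325221\right) = 67087 + 328151 = 395238$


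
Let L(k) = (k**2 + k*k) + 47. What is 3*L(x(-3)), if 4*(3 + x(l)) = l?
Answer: 1803/8 ≈ 225.38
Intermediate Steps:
x(l) = -3 + l/4
L(k) = 47 + 2*k**2 (L(k) = (k**2 + k**2) + 47 = 2*k**2 + 47 = 47 + 2*k**2)
3*L(x(-3)) = 3*(47 + 2*(-3 + (1/4)*(-3))**2) = 3*(47 + 2*(-3 - 3/4)**2) = 3*(47 + 2*(-15/4)**2) = 3*(47 + 2*(225/16)) = 3*(47 + 225/8) = 3*(601/8) = 1803/8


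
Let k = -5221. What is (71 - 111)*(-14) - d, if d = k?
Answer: 5781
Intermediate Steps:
d = -5221
(71 - 111)*(-14) - d = (71 - 111)*(-14) - 1*(-5221) = -40*(-14) + 5221 = 560 + 5221 = 5781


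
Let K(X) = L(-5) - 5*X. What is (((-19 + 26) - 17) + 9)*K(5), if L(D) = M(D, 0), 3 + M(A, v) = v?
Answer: 28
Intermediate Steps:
M(A, v) = -3 + v
L(D) = -3 (L(D) = -3 + 0 = -3)
K(X) = -3 - 5*X
(((-19 + 26) - 17) + 9)*K(5) = (((-19 + 26) - 17) + 9)*(-3 - 5*5) = ((7 - 17) + 9)*(-3 - 25) = (-10 + 9)*(-28) = -1*(-28) = 28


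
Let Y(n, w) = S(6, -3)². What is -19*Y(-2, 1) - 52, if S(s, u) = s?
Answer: -736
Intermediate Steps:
Y(n, w) = 36 (Y(n, w) = 6² = 36)
-19*Y(-2, 1) - 52 = -19*36 - 52 = -684 - 52 = -736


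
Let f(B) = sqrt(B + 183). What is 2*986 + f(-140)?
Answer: 1972 + sqrt(43) ≈ 1978.6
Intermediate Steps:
f(B) = sqrt(183 + B)
2*986 + f(-140) = 2*986 + sqrt(183 - 140) = 1972 + sqrt(43)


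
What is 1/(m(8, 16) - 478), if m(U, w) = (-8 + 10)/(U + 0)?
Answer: -4/1911 ≈ -0.0020931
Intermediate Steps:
m(U, w) = 2/U
1/(m(8, 16) - 478) = 1/(2/8 - 478) = 1/(2*(⅛) - 478) = 1/(¼ - 478) = 1/(-1911/4) = -4/1911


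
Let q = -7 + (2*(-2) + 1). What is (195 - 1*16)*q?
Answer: -1790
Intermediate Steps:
q = -10 (q = -7 + (-4 + 1) = -7 - 3 = -10)
(195 - 1*16)*q = (195 - 1*16)*(-10) = (195 - 16)*(-10) = 179*(-10) = -1790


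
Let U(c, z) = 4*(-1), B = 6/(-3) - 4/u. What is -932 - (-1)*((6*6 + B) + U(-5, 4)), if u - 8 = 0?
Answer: -1805/2 ≈ -902.50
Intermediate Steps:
u = 8 (u = 8 + 0 = 8)
B = -5/2 (B = 6/(-3) - 4/8 = 6*(-1/3) - 4*1/8 = -2 - 1/2 = -5/2 ≈ -2.5000)
U(c, z) = -4
-932 - (-1)*((6*6 + B) + U(-5, 4)) = -932 - (-1)*((6*6 - 5/2) - 4) = -932 - (-1)*((36 - 5/2) - 4) = -932 - (-1)*(67/2 - 4) = -932 - (-1)*59/2 = -932 - 1*(-59/2) = -932 + 59/2 = -1805/2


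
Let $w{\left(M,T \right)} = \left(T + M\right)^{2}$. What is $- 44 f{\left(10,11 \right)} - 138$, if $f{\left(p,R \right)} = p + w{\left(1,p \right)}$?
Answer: $-5902$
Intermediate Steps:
$w{\left(M,T \right)} = \left(M + T\right)^{2}$
$f{\left(p,R \right)} = p + \left(1 + p\right)^{2}$
$- 44 f{\left(10,11 \right)} - 138 = - 44 \left(10 + \left(1 + 10\right)^{2}\right) - 138 = - 44 \left(10 + 11^{2}\right) - 138 = - 44 \left(10 + 121\right) - 138 = \left(-44\right) 131 - 138 = -5764 - 138 = -5902$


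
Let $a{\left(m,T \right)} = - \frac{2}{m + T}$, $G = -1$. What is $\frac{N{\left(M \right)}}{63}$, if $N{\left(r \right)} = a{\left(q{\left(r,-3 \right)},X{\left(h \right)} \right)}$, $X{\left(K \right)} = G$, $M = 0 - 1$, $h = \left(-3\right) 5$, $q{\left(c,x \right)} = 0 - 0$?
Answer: $\frac{2}{63} \approx 0.031746$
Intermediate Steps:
$q{\left(c,x \right)} = 0$ ($q{\left(c,x \right)} = 0 + 0 = 0$)
$h = -15$
$M = -1$
$X{\left(K \right)} = -1$
$a{\left(m,T \right)} = - \frac{2}{T + m}$
$N{\left(r \right)} = 2$ ($N{\left(r \right)} = - \frac{2}{-1 + 0} = - \frac{2}{-1} = \left(-2\right) \left(-1\right) = 2$)
$\frac{N{\left(M \right)}}{63} = \frac{1}{63} \cdot 2 = \frac{2}{63}$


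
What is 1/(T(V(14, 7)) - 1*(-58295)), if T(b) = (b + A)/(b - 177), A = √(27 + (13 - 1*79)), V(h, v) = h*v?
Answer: 121270451/7069310504296 + 79*I*√39/21207931512888 ≈ 1.7154e-5 + 2.3263e-11*I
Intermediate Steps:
A = I*√39 (A = √(27 + (13 - 79)) = √(27 - 66) = √(-39) = I*√39 ≈ 6.245*I)
T(b) = (b + I*√39)/(-177 + b) (T(b) = (b + I*√39)/(b - 177) = (b + I*√39)/(-177 + b))
1/(T(V(14, 7)) - 1*(-58295)) = 1/((14*7 + I*√39)/(-177 + 14*7) - 1*(-58295)) = 1/((98 + I*√39)/(-177 + 98) + 58295) = 1/((98 + I*√39)/(-79) + 58295) = 1/(-(98 + I*√39)/79 + 58295) = 1/((-98/79 - I*√39/79) + 58295) = 1/(4605207/79 - I*√39/79)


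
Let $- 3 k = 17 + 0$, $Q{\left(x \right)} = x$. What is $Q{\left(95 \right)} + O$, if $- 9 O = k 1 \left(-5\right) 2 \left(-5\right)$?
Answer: $\frac{3415}{27} \approx 126.48$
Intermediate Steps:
$k = - \frac{17}{3}$ ($k = - \frac{17 + 0}{3} = \left(- \frac{1}{3}\right) 17 = - \frac{17}{3} \approx -5.6667$)
$O = \frac{850}{27}$ ($O = - \frac{- \frac{17 \cdot 1 \left(-5\right) 2}{3} \left(-5\right)}{9} = - \frac{- \frac{17 \left(\left(-5\right) 2\right)}{3} \left(-5\right)}{9} = - \frac{\left(- \frac{17}{3}\right) \left(-10\right) \left(-5\right)}{9} = - \frac{\frac{170}{3} \left(-5\right)}{9} = \left(- \frac{1}{9}\right) \left(- \frac{850}{3}\right) = \frac{850}{27} \approx 31.481$)
$Q{\left(95 \right)} + O = 95 + \frac{850}{27} = \frac{3415}{27}$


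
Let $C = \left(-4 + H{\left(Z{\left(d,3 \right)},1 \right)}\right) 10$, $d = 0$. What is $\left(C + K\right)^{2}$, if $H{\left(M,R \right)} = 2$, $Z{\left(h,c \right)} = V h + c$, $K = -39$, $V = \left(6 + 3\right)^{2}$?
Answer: $3481$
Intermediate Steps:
$V = 81$ ($V = 9^{2} = 81$)
$Z{\left(h,c \right)} = c + 81 h$ ($Z{\left(h,c \right)} = 81 h + c = c + 81 h$)
$C = -20$ ($C = \left(-4 + 2\right) 10 = \left(-2\right) 10 = -20$)
$\left(C + K\right)^{2} = \left(-20 - 39\right)^{2} = \left(-59\right)^{2} = 3481$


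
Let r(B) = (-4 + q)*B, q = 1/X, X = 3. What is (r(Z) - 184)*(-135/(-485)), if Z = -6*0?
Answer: -4968/97 ≈ -51.216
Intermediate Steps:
Z = 0
q = ⅓ (q = 1/3 = ⅓ ≈ 0.33333)
r(B) = -11*B/3 (r(B) = (-4 + ⅓)*B = -11*B/3)
(r(Z) - 184)*(-135/(-485)) = (-11/3*0 - 184)*(-135/(-485)) = (0 - 184)*(-135*(-1/485)) = -184*27/97 = -4968/97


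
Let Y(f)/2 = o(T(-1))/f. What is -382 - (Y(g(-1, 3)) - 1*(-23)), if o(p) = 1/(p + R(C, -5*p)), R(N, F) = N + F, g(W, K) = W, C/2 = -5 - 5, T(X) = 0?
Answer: -4051/10 ≈ -405.10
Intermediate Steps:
C = -20 (C = 2*(-5 - 5) = 2*(-10) = -20)
R(N, F) = F + N
o(p) = 1/(-20 - 4*p) (o(p) = 1/(p + (-5*p - 20)) = 1/(p + (-20 - 5*p)) = 1/(-20 - 4*p))
Y(f) = -1/(10*f) (Y(f) = 2*((-1/(20 + 4*0))/f) = 2*((-1/(20 + 0))/f) = 2*((-1/20)/f) = 2*((-1*1/20)/f) = 2*(-1/(20*f)) = -1/(10*f))
-382 - (Y(g(-1, 3)) - 1*(-23)) = -382 - (-⅒/(-1) - 1*(-23)) = -382 - (-⅒*(-1) + 23) = -382 - (⅒ + 23) = -382 - 1*231/10 = -382 - 231/10 = -4051/10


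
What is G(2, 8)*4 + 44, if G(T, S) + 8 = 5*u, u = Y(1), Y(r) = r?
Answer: 32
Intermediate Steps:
u = 1
G(T, S) = -3 (G(T, S) = -8 + 5*1 = -8 + 5 = -3)
G(2, 8)*4 + 44 = -3*4 + 44 = -12 + 44 = 32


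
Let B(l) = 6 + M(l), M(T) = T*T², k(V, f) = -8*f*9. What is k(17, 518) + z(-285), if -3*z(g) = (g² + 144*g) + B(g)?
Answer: 7665682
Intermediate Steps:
k(V, f) = -72*f
M(T) = T³
B(l) = 6 + l³
z(g) = -2 - 48*g - g²/3 - g³/3 (z(g) = -((g² + 144*g) + (6 + g³))/3 = -(6 + g² + g³ + 144*g)/3 = -2 - 48*g - g²/3 - g³/3)
k(17, 518) + z(-285) = -72*518 + (-2 - 48*(-285) - ⅓*(-285)² - ⅓*(-285)³) = -37296 + (-2 + 13680 - ⅓*81225 - ⅓*(-23149125)) = -37296 + (-2 + 13680 - 27075 + 7716375) = -37296 + 7702978 = 7665682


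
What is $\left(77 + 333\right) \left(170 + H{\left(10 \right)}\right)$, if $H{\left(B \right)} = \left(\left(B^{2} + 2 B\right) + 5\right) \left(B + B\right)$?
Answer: $1094700$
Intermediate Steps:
$H{\left(B \right)} = 2 B \left(5 + B^{2} + 2 B\right)$ ($H{\left(B \right)} = \left(5 + B^{2} + 2 B\right) 2 B = 2 B \left(5 + B^{2} + 2 B\right)$)
$\left(77 + 333\right) \left(170 + H{\left(10 \right)}\right) = \left(77 + 333\right) \left(170 + 2 \cdot 10 \left(5 + 10^{2} + 2 \cdot 10\right)\right) = 410 \left(170 + 2 \cdot 10 \left(5 + 100 + 20\right)\right) = 410 \left(170 + 2 \cdot 10 \cdot 125\right) = 410 \left(170 + 2500\right) = 410 \cdot 2670 = 1094700$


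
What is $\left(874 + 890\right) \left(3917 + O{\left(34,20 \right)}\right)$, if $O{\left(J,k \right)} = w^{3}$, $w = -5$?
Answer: $6689088$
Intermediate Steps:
$O{\left(J,k \right)} = -125$ ($O{\left(J,k \right)} = \left(-5\right)^{3} = -125$)
$\left(874 + 890\right) \left(3917 + O{\left(34,20 \right)}\right) = \left(874 + 890\right) \left(3917 - 125\right) = 1764 \cdot 3792 = 6689088$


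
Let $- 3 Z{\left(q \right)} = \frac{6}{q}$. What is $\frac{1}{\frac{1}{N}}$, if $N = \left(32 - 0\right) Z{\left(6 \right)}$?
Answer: $- \frac{32}{3} \approx -10.667$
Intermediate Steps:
$Z{\left(q \right)} = - \frac{2}{q}$ ($Z{\left(q \right)} = - \frac{6 \frac{1}{q}}{3} = - \frac{2}{q}$)
$N = - \frac{32}{3}$ ($N = \left(32 - 0\right) \left(- \frac{2}{6}\right) = \left(32 + 0\right) \left(\left(-2\right) \frac{1}{6}\right) = 32 \left(- \frac{1}{3}\right) = - \frac{32}{3} \approx -10.667$)
$\frac{1}{\frac{1}{N}} = \frac{1}{\frac{1}{- \frac{32}{3}}} = \frac{1}{- \frac{3}{32}} = - \frac{32}{3}$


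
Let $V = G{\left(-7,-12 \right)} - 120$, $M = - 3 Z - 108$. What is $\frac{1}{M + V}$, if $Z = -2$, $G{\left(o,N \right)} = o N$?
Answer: $- \frac{1}{138} \approx -0.0072464$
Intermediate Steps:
$G{\left(o,N \right)} = N o$
$M = -102$ ($M = \left(-3\right) \left(-2\right) - 108 = 6 - 108 = -102$)
$V = -36$ ($V = \left(-12\right) \left(-7\right) - 120 = 84 - 120 = -36$)
$\frac{1}{M + V} = \frac{1}{-102 - 36} = \frac{1}{-138} = - \frac{1}{138}$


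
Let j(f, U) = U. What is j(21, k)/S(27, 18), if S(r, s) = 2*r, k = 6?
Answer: ⅑ ≈ 0.11111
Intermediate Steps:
j(21, k)/S(27, 18) = 6/((2*27)) = 6/54 = 6*(1/54) = ⅑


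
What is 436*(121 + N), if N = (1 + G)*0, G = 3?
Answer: 52756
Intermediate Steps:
N = 0 (N = (1 + 3)*0 = 4*0 = 0)
436*(121 + N) = 436*(121 + 0) = 436*121 = 52756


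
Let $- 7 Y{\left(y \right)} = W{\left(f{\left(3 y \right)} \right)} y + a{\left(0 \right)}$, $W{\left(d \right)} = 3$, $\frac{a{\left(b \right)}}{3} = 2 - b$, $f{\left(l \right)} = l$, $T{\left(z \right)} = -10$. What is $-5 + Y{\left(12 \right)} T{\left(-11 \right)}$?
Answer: $55$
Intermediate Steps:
$a{\left(b \right)} = 6 - 3 b$ ($a{\left(b \right)} = 3 \left(2 - b\right) = 6 - 3 b$)
$Y{\left(y \right)} = - \frac{6}{7} - \frac{3 y}{7}$ ($Y{\left(y \right)} = - \frac{3 y + \left(6 - 0\right)}{7} = - \frac{3 y + \left(6 + 0\right)}{7} = - \frac{3 y + 6}{7} = - \frac{6 + 3 y}{7} = - \frac{6}{7} - \frac{3 y}{7}$)
$-5 + Y{\left(12 \right)} T{\left(-11 \right)} = -5 + \left(- \frac{6}{7} - \frac{36}{7}\right) \left(-10\right) = -5 - -60 = -5 + 60 = 55$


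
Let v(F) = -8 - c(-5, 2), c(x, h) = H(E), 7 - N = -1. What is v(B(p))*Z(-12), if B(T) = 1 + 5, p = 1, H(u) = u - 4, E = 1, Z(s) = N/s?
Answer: 10/3 ≈ 3.3333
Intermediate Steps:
N = 8 (N = 7 - 1*(-1) = 7 + 1 = 8)
Z(s) = 8/s
H(u) = -4 + u
c(x, h) = -3 (c(x, h) = -4 + 1 = -3)
B(T) = 6
v(F) = -5 (v(F) = -8 - 1*(-3) = -8 + 3 = -5)
v(B(p))*Z(-12) = -40/(-12) = -40*(-1)/12 = -5*(-2/3) = 10/3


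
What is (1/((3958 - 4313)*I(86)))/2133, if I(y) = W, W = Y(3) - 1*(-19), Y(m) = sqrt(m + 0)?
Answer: -19/271082970 + sqrt(3)/271082970 ≈ -6.3700e-8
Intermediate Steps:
Y(m) = sqrt(m)
W = 19 + sqrt(3) (W = sqrt(3) - 1*(-19) = sqrt(3) + 19 = 19 + sqrt(3) ≈ 20.732)
I(y) = 19 + sqrt(3)
(1/((3958 - 4313)*I(86)))/2133 = (1/((3958 - 4313)*(19 + sqrt(3))))/2133 = (1/((-355)*(19 + sqrt(3))))*(1/2133) = -1/(355*(19 + sqrt(3)))*(1/2133) = -1/(757215*(19 + sqrt(3)))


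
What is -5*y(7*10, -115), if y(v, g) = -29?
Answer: 145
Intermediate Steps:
-5*y(7*10, -115) = -5*(-29) = 145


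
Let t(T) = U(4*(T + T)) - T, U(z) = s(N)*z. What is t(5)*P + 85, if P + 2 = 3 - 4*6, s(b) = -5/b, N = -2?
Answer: -2100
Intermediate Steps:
P = -23 (P = -2 + (3 - 4*6) = -2 + (3 - 24) = -2 - 21 = -23)
U(z) = 5*z/2 (U(z) = (-5/(-2))*z = (-5*(-½))*z = 5*z/2)
t(T) = 19*T (t(T) = 5*(4*(T + T))/2 - T = 5*(4*(2*T))/2 - T = 5*(8*T)/2 - T = 20*T - T = 19*T)
t(5)*P + 85 = (19*5)*(-23) + 85 = 95*(-23) + 85 = -2185 + 85 = -2100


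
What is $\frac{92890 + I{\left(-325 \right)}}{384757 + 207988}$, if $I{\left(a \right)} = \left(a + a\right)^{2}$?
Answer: $\frac{103078}{118549} \approx 0.8695$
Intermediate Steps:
$I{\left(a \right)} = 4 a^{2}$ ($I{\left(a \right)} = \left(2 a\right)^{2} = 4 a^{2}$)
$\frac{92890 + I{\left(-325 \right)}}{384757 + 207988} = \frac{92890 + 4 \left(-325\right)^{2}}{384757 + 207988} = \frac{92890 + 4 \cdot 105625}{592745} = \left(92890 + 422500\right) \frac{1}{592745} = 515390 \cdot \frac{1}{592745} = \frac{103078}{118549}$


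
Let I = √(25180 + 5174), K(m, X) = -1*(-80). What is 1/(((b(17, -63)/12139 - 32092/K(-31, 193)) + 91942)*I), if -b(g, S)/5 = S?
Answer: 121390*√30354/337298107958751 ≈ 6.2701e-8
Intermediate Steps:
b(g, S) = -5*S
K(m, X) = 80
I = √30354 ≈ 174.22
1/(((b(17, -63)/12139 - 32092/K(-31, 193)) + 91942)*I) = 1/(((-5*(-63)/12139 - 32092/80) + 91942)*(√30354)) = (√30354/30354)/((315*(1/12139) - 32092*1/80) + 91942) = (√30354/30354)/((315/12139 - 8023/20) + 91942) = (√30354/30354)/(-97384897/242780 + 91942) = (√30354/30354)/(22224293863/242780) = 242780*(√30354/30354)/22224293863 = 121390*√30354/337298107958751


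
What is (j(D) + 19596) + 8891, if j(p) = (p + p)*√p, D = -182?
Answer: 28487 - 364*I*√182 ≈ 28487.0 - 4910.6*I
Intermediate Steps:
j(p) = 2*p^(3/2) (j(p) = (2*p)*√p = 2*p^(3/2))
(j(D) + 19596) + 8891 = (2*(-182)^(3/2) + 19596) + 8891 = (2*(-182*I*√182) + 19596) + 8891 = (-364*I*√182 + 19596) + 8891 = (19596 - 364*I*√182) + 8891 = 28487 - 364*I*√182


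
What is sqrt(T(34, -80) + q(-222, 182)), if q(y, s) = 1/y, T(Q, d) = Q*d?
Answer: I*sqrt(134052702)/222 ≈ 52.154*I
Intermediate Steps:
sqrt(T(34, -80) + q(-222, 182)) = sqrt(34*(-80) + 1/(-222)) = sqrt(-2720 - 1/222) = sqrt(-603841/222) = I*sqrt(134052702)/222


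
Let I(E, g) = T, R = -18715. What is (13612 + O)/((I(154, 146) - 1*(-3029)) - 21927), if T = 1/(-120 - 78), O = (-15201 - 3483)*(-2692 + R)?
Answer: -15839287200/748361 ≈ -21165.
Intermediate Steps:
O = 399968388 (O = (-15201 - 3483)*(-2692 - 18715) = -18684*(-21407) = 399968388)
T = -1/198 (T = 1/(-198) = -1/198 ≈ -0.0050505)
I(E, g) = -1/198
(13612 + O)/((I(154, 146) - 1*(-3029)) - 21927) = (13612 + 399968388)/((-1/198 - 1*(-3029)) - 21927) = 399982000/((-1/198 + 3029) - 21927) = 399982000/(599741/198 - 21927) = 399982000/(-3741805/198) = 399982000*(-198/3741805) = -15839287200/748361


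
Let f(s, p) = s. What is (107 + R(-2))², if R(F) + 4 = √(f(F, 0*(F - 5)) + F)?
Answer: 10605 + 412*I ≈ 10605.0 + 412.0*I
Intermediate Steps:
R(F) = -4 + √2*√F (R(F) = -4 + √(F + F) = -4 + √(2*F) = -4 + √2*√F)
(107 + R(-2))² = (107 + (-4 + √2*√(-2)))² = (107 + (-4 + √2*(I*√2)))² = (107 + (-4 + 2*I))² = (103 + 2*I)²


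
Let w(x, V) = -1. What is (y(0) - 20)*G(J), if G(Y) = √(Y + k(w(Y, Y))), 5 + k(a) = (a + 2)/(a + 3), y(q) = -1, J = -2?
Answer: -21*I*√26/2 ≈ -53.54*I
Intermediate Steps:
k(a) = -5 + (2 + a)/(3 + a) (k(a) = -5 + (a + 2)/(a + 3) = -5 + (2 + a)/(3 + a))
G(Y) = √(-9/2 + Y) (G(Y) = √(Y + (-13 - 4*(-1))/(3 - 1)) = √(Y + (-13 + 4)/2) = √(Y + (½)*(-9)) = √(Y - 9/2) = √(-9/2 + Y))
(y(0) - 20)*G(J) = (-1 - 20)*(√(-18 + 4*(-2))/2) = -21*√(-18 - 8)/2 = -21*√(-26)/2 = -21*I*√26/2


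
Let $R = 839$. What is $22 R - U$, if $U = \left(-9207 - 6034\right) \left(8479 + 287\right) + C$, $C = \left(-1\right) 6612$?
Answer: $133627676$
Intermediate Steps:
$C = -6612$
$U = -133609218$ ($U = \left(-9207 - 6034\right) \left(8479 + 287\right) - 6612 = \left(-15241\right) 8766 - 6612 = -133602606 - 6612 = -133609218$)
$22 R - U = 22 \cdot 839 - -133609218 = 18458 + 133609218 = 133627676$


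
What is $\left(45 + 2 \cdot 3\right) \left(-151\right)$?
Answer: $-7701$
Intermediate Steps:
$\left(45 + 2 \cdot 3\right) \left(-151\right) = \left(45 + 6\right) \left(-151\right) = 51 \left(-151\right) = -7701$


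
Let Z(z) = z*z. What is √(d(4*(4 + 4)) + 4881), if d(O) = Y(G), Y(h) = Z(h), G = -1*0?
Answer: √4881 ≈ 69.864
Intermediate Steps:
G = 0
Z(z) = z²
Y(h) = h²
d(O) = 0 (d(O) = 0² = 0)
√(d(4*(4 + 4)) + 4881) = √(0 + 4881) = √4881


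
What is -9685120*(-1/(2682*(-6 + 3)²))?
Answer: 4842560/12069 ≈ 401.24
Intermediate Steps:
-9685120*(-1/(2682*(-6 + 3)²)) = -9685120/((-3)²*(-2682)) = -9685120/(9*(-2682)) = -9685120/(-24138) = -9685120*(-1/24138) = 4842560/12069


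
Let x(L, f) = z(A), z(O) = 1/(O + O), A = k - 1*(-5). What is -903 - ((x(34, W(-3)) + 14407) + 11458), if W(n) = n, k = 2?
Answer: -374753/14 ≈ -26768.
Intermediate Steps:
A = 7 (A = 2 - 1*(-5) = 2 + 5 = 7)
z(O) = 1/(2*O)
x(L, f) = 1/14 (x(L, f) = (½)/7 = (½)*(⅐) = 1/14)
-903 - ((x(34, W(-3)) + 14407) + 11458) = -903 - ((1/14 + 14407) + 11458) = -903 - (201699/14 + 11458) = -903 - 1*362111/14 = -903 - 362111/14 = -374753/14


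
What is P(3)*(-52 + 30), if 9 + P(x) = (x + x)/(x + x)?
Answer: 176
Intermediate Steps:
P(x) = -8 (P(x) = -9 + (x + x)/(x + x) = -9 + (2*x)/((2*x)) = -9 + (2*x)*(1/(2*x)) = -9 + 1 = -8)
P(3)*(-52 + 30) = -8*(-52 + 30) = -8*(-22) = 176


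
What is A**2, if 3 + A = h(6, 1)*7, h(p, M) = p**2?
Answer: 62001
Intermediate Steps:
A = 249 (A = -3 + 6**2*7 = -3 + 36*7 = -3 + 252 = 249)
A**2 = 249**2 = 62001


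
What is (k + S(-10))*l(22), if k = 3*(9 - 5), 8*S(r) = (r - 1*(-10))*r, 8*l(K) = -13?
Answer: -39/2 ≈ -19.500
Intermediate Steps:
l(K) = -13/8 (l(K) = (⅛)*(-13) = -13/8)
S(r) = r*(10 + r)/8 (S(r) = ((r - 1*(-10))*r)/8 = ((r + 10)*r)/8 = ((10 + r)*r)/8 = (r*(10 + r))/8 = r*(10 + r)/8)
k = 12 (k = 3*4 = 12)
(k + S(-10))*l(22) = (12 + (⅛)*(-10)*(10 - 10))*(-13/8) = (12 + (⅛)*(-10)*0)*(-13/8) = (12 + 0)*(-13/8) = 12*(-13/8) = -39/2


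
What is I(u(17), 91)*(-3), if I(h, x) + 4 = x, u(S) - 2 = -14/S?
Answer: -261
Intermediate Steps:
u(S) = 2 - 14/S
I(h, x) = -4 + x
I(u(17), 91)*(-3) = (-4 + 91)*(-3) = 87*(-3) = -261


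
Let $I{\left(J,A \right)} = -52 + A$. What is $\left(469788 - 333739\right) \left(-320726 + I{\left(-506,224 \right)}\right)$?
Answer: $-43611051146$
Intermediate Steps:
$\left(469788 - 333739\right) \left(-320726 + I{\left(-506,224 \right)}\right) = \left(469788 - 333739\right) \left(-320726 + \left(-52 + 224\right)\right) = 136049 \left(-320726 + 172\right) = 136049 \left(-320554\right) = -43611051146$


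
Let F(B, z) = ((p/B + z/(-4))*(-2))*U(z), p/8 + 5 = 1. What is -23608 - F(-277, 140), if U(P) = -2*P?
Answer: -1128136/277 ≈ -4072.7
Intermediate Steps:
p = -32 (p = -40 + 8*1 = -40 + 8 = -32)
F(B, z) = -2*z*(z/2 + 64/B) (F(B, z) = ((-32/B + z/(-4))*(-2))*(-2*z) = ((-32/B + z*(-¼))*(-2))*(-2*z) = ((-32/B - z/4)*(-2))*(-2*z) = (z/2 + 64/B)*(-2*z) = -2*z*(z/2 + 64/B))
-23608 - F(-277, 140) = -23608 - (-1)*140*(128 - 277*140)/(-277) = -23608 - (-1)*140*(-1)*(128 - 38780)/277 = -23608 - (-1)*140*(-1)*(-38652)/277 = -23608 - 1*(-5411280/277) = -23608 + 5411280/277 = -1128136/277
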